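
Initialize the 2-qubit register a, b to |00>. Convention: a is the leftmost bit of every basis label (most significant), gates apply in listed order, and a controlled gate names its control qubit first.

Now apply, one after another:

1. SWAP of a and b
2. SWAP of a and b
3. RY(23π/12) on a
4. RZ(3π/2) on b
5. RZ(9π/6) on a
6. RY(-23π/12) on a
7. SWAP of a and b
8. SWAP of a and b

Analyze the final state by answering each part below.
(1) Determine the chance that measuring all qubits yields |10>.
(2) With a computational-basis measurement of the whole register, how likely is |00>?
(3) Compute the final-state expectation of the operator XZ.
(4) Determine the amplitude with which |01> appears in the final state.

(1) The probability of measuring |10> is 1/4 - sqrt(3)/8.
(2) The probability of measuring |00> is sqrt(3)/8 + 3/4.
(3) The observable XZ averages to 1/4.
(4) The final state's coefficient on |01> equals 0.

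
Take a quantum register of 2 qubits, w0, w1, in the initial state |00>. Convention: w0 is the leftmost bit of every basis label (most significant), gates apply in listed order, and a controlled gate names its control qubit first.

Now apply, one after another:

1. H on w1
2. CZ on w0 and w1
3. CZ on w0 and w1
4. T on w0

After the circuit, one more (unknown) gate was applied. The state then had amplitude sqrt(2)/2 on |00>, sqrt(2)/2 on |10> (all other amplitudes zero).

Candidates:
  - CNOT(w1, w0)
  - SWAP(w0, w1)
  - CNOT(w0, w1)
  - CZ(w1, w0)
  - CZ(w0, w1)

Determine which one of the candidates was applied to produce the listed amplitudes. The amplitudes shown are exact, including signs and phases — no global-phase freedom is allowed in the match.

It was SWAP(w0, w1) that produced the state shown.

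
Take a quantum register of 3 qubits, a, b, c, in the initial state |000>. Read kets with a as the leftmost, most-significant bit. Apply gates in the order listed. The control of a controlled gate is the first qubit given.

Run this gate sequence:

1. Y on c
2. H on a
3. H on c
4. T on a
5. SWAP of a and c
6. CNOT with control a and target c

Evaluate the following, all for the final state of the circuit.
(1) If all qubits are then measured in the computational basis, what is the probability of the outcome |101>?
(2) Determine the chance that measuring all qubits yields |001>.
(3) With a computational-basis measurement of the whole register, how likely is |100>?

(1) The probability of measuring |101> is 1/4.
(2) The probability of measuring |001> is 1/4.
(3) Outcome |100> occurs with probability 1/4.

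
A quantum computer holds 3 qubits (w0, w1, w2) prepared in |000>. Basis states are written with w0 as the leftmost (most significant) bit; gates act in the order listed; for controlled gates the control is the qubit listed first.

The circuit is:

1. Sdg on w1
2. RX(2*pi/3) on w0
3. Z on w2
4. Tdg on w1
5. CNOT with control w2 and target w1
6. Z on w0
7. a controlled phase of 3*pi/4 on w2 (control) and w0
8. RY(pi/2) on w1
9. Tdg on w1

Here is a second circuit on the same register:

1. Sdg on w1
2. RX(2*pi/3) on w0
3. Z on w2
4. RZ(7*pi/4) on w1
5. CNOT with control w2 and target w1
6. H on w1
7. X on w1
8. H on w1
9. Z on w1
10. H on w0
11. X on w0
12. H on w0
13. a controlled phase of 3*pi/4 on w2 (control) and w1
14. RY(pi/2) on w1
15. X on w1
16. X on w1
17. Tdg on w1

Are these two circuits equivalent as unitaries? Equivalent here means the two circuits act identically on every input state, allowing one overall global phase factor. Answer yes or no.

No, they are not equivalent — no single phase factor reconciles the two unitaries.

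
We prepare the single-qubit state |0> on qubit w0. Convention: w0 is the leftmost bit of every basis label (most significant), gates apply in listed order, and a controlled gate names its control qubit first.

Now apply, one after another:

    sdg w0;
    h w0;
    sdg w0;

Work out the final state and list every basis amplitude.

The resulting statevector has amplitude sqrt(2)/2 on |0>, -sqrt(2)*I/2 on |1>.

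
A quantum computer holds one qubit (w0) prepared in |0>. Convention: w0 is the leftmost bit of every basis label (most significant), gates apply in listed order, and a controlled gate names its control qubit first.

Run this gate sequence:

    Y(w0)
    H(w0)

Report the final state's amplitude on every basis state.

The final amplitudes are sqrt(2)*I/2 on |0>, -sqrt(2)*I/2 on |1>.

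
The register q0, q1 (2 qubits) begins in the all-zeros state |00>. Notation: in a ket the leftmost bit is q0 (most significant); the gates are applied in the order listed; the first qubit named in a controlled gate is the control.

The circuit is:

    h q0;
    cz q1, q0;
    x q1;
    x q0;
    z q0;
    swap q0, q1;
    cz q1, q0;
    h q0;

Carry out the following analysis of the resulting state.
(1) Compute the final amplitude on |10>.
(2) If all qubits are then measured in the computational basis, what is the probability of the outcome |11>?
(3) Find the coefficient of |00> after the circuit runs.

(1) The amplitude on |10> is -1/2.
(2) A full measurement returns |11> with probability 1/4.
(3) The amplitude on |00> is 1/2.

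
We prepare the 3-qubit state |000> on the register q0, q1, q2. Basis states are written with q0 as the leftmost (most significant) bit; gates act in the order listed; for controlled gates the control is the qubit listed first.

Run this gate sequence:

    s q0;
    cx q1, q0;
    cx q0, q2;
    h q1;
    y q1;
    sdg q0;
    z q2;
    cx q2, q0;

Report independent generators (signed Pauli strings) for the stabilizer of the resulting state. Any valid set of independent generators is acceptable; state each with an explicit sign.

One valid set of independent stabilizer generators is -IXI, +ZII, +IIZ (any independent generating set of the same group is equally correct).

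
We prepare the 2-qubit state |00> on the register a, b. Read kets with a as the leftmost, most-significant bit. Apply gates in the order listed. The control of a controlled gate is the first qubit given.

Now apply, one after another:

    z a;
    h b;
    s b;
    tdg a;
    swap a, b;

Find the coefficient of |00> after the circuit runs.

The final state's coefficient on |00> equals sqrt(2)/2.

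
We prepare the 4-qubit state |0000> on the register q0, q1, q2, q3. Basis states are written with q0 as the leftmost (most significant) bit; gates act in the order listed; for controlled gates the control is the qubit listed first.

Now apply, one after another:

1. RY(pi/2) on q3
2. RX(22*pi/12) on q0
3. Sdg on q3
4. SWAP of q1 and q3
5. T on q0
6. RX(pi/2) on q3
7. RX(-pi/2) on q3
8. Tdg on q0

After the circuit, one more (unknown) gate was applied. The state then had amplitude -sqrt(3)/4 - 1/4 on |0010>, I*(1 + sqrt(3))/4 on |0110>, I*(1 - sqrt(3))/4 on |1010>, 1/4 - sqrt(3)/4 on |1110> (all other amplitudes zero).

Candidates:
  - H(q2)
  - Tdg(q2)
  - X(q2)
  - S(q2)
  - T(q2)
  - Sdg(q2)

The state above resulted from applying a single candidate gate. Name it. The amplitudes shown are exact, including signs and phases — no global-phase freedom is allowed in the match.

The unique candidate consistent with the amplitudes is X(q2). Key observation: steps 5-8 multiply out to the identity, so the circuit reduces to the remaining gates.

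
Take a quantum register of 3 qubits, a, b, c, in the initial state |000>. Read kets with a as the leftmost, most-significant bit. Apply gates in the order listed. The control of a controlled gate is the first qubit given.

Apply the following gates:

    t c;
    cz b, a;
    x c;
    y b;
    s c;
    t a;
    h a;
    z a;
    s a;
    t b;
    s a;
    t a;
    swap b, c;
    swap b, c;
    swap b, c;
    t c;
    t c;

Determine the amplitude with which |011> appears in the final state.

The amplitude on |011> is -sqrt(2)*exp(3*I*pi/4)/2. Key observation: gates 14-15 undo each other exactly, leaving only the rest of the circuit to track.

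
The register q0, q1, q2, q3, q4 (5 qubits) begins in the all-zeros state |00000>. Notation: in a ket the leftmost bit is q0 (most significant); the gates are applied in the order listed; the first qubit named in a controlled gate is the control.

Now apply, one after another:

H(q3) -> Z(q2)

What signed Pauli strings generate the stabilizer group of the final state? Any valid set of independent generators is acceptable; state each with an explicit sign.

The stabilizer group can be generated by +IIIXI, +ZIIII, +IZIII, +IIZII, +IIIIZ, among other valid generating sets.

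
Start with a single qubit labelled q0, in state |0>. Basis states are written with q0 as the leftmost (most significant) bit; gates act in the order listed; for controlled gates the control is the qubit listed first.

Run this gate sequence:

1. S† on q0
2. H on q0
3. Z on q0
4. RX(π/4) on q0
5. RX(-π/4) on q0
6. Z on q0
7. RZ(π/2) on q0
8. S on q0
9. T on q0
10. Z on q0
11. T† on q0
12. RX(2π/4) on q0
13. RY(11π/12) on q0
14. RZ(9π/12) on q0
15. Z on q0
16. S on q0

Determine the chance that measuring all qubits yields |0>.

A full measurement returns |0> with probability -sqrt(6)/8 + sqrt(2)/8 + 1/2. Key observation: steps 3-6 multiply out to the identity, so the circuit reduces to the remaining gates.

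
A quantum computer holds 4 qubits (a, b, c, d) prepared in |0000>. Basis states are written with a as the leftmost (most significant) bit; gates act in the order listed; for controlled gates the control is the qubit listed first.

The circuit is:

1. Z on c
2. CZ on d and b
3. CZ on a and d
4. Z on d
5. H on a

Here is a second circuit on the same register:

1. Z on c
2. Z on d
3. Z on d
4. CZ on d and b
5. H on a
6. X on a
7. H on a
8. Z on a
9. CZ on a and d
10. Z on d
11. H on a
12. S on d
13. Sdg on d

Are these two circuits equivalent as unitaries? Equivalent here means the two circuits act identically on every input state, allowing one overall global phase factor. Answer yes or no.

Yes: on every input state the two circuits agree up to one overall phase factor.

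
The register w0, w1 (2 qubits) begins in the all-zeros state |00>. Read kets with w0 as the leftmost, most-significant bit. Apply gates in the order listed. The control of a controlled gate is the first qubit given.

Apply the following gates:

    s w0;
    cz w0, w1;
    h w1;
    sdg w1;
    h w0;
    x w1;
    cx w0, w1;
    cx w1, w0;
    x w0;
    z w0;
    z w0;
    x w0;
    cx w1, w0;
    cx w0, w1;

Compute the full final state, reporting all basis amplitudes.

The final amplitudes are -I/2 on |00>, 1/2 on |01>, -I/2 on |10>, 1/2 on |11>.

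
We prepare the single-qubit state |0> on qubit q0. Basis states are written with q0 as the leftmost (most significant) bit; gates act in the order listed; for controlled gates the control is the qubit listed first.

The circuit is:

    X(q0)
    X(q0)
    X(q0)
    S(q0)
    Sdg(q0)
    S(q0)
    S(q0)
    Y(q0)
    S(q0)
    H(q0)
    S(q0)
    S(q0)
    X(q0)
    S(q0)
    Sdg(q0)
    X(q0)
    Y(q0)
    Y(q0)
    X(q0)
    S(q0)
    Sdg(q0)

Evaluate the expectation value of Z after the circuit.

The observable Z averages to 0. Key observation: the block from step 14 through step 21 cancels to the identity and can be dropped.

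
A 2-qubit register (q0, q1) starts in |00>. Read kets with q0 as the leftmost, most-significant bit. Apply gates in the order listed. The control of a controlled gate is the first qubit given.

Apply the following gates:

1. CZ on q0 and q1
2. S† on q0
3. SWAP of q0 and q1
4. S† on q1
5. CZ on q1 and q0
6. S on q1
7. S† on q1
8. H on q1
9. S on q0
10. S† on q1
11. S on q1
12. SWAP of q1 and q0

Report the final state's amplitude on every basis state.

The final amplitudes are sqrt(2)/2 on |00>, 0 on |01>, sqrt(2)/2 on |10>, 0 on |11>.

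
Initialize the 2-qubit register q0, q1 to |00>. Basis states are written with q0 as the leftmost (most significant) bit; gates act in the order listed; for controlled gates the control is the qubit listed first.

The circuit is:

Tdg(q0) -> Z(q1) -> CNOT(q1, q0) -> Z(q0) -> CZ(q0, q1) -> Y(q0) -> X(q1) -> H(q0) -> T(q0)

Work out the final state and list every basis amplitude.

The final amplitudes are 0 on |00>, sqrt(2)*I/2 on |01>, 0 on |10>, -sqrt(2)*exp(3*I*pi/4)/2 on |11>.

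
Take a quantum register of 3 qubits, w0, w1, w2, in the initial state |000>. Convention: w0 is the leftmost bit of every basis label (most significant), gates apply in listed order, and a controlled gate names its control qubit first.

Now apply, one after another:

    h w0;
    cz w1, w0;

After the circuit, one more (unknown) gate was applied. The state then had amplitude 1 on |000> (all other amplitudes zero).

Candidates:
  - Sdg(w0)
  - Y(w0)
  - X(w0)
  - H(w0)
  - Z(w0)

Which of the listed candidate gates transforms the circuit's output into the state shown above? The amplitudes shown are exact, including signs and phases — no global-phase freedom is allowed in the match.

The applied gate was H(w0).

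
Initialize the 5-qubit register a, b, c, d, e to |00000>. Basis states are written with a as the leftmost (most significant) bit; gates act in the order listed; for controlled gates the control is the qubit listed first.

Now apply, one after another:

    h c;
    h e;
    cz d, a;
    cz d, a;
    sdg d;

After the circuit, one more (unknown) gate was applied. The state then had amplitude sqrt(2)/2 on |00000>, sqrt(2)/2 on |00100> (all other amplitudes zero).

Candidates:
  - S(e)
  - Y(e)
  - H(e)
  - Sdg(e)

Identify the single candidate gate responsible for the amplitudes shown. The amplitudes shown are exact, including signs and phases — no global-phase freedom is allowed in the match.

The applied gate was H(e). Key observation: gates 3-4 undo each other exactly, leaving only the rest of the circuit to track.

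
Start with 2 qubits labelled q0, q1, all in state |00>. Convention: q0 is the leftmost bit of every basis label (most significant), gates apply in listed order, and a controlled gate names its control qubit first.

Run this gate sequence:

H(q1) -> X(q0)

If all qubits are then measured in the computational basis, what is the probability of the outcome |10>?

The probability of measuring |10> is 1/2.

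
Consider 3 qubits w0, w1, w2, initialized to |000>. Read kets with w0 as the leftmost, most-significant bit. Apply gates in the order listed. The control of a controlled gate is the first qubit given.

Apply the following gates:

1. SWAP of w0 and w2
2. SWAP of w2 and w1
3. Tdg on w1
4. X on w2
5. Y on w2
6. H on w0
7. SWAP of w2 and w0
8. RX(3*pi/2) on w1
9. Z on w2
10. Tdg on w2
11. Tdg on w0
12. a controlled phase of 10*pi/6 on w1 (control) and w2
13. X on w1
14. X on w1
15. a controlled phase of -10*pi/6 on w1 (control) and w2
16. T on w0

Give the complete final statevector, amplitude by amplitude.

The final amplitudes are I/2 on |000>, -exp(I*pi/4)/2 on |001>, -1/2 on |010>, -exp(3*I*pi/4)/2 on |011>, 0 on |100>, 0 on |101>, 0 on |110>, 0 on |111>. Key observation: gates 11-16 undo each other exactly, leaving only the rest of the circuit to track.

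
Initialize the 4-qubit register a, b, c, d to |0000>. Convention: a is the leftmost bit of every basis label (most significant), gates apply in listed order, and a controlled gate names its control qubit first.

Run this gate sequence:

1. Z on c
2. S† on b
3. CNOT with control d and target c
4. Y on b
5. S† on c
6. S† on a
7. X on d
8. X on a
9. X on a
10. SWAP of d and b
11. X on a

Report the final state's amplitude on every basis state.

The final amplitudes are I on |1101>, and 0 on every other basis state.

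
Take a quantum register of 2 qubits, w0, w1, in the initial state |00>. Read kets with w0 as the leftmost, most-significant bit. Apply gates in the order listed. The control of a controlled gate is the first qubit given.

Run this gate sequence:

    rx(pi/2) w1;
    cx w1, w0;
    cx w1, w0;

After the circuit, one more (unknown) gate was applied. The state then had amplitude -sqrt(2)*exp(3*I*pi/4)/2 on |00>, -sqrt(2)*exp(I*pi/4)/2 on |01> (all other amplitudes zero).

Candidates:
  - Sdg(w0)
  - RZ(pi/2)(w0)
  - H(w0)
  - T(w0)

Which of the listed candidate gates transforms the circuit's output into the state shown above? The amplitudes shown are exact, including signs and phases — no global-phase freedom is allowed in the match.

The applied gate was RZ(pi/2)(w0).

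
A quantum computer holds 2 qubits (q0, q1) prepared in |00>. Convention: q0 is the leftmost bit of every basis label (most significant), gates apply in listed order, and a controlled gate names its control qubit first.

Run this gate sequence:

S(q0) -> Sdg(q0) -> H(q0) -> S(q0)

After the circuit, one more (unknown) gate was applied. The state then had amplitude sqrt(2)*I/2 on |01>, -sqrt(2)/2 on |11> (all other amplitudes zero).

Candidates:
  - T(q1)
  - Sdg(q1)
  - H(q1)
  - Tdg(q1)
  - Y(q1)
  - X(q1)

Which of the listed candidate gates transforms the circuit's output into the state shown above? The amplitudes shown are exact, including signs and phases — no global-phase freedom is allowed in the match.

The unique candidate consistent with the amplitudes is Y(q1). Key observation: gates 1-2 undo each other exactly, leaving only the rest of the circuit to track.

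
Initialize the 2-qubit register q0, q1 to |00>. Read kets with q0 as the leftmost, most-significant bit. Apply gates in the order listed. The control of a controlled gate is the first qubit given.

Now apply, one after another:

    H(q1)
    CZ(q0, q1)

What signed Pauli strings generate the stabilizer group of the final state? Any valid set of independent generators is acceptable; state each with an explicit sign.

One valid set of independent stabilizer generators is +IX, +ZI (any independent generating set of the same group is equally correct).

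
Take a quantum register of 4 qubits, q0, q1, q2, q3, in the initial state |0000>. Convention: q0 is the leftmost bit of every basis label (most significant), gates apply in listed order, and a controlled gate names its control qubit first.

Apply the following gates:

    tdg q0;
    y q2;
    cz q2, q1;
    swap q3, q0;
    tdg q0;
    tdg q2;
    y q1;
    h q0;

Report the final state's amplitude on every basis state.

The final amplitudes are sqrt(2)*exp(3*I*pi/4)/2 on |0110>, sqrt(2)*exp(3*I*pi/4)/2 on |1110>, and 0 on every other basis state.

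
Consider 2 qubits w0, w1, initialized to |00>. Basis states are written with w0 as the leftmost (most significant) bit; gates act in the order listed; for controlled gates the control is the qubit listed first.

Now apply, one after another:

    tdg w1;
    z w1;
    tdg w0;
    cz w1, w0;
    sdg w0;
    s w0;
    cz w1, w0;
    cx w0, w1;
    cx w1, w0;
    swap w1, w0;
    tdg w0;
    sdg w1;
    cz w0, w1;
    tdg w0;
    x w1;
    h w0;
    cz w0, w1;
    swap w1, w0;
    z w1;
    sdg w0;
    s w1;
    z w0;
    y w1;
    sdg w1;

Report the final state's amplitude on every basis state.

The resulting statevector has amplitude 0 on |00>, 0 on |01>, sqrt(2)*I/2 on |10>, sqrt(2)*I/2 on |11>. Key observation: steps 4-7 multiply out to the identity, so the circuit reduces to the remaining gates.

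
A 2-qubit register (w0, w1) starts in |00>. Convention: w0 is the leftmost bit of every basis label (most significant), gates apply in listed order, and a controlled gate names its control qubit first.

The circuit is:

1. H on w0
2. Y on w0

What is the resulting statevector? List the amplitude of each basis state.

The final amplitudes are -sqrt(2)*I/2 on |00>, 0 on |01>, sqrt(2)*I/2 on |10>, 0 on |11>.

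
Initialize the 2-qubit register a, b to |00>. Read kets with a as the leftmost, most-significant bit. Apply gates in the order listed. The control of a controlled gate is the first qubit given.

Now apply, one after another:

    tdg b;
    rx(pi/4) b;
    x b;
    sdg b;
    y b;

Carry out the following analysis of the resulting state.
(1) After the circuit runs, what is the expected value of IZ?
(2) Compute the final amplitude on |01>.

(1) The expectation value of IZ is sqrt(2)/2.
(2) The amplitude on |01> is sqrt(2 - sqrt(2))/2.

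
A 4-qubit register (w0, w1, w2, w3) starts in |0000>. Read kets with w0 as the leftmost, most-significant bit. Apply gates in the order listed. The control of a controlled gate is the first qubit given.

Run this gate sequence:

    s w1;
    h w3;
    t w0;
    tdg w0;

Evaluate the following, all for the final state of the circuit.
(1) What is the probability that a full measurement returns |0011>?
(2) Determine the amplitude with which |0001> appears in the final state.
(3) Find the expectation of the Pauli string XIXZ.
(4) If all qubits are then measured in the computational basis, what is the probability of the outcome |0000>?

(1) Outcome |0011> occurs with probability 0.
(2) |0001> carries amplitude sqrt(2)/2 in the final state.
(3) In the final state, XIXZ has expectation 0.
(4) The probability of measuring |0000> is 1/2.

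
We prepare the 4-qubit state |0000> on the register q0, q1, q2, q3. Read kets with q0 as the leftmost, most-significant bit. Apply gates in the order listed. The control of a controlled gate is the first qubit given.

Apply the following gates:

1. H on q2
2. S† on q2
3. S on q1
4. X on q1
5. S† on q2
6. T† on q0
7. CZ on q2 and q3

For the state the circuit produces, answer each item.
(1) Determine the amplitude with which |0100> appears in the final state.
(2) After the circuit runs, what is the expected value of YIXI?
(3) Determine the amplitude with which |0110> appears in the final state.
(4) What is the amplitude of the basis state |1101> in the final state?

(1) |0100> carries amplitude sqrt(2)/2 in the final state.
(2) In the final state, YIXI has expectation 0.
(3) The amplitude on |0110> is -sqrt(2)/2.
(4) The final state's coefficient on |1101> equals 0.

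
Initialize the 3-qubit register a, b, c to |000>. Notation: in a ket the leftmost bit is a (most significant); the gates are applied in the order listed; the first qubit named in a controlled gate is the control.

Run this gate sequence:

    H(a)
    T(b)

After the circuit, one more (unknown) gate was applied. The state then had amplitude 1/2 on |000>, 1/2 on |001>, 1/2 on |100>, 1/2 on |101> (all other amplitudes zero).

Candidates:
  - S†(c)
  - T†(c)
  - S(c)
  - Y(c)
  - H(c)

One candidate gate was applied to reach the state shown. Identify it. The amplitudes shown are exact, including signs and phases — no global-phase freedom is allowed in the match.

The applied gate was H(c).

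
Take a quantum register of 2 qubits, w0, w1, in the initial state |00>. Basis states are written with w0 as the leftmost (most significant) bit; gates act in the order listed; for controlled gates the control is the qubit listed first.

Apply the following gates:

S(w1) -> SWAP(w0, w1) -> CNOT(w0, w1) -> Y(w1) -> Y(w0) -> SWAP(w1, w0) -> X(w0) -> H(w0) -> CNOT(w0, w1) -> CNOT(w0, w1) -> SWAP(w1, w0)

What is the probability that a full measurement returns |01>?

A full measurement returns |01> with probability 0.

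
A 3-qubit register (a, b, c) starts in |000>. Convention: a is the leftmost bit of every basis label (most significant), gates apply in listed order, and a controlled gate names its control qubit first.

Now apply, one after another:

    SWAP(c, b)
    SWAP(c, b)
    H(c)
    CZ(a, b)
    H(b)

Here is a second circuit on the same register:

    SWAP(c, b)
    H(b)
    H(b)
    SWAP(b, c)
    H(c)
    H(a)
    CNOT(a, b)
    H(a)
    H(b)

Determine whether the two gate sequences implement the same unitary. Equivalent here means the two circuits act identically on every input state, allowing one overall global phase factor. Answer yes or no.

No, they are not equivalent — no single phase factor reconciles the two unitaries.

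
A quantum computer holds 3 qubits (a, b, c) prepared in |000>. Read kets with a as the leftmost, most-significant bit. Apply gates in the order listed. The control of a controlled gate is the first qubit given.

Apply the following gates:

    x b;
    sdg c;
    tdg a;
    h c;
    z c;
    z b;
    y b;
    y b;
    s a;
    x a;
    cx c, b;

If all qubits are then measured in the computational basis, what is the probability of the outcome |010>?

The probability of measuring |010> is 0.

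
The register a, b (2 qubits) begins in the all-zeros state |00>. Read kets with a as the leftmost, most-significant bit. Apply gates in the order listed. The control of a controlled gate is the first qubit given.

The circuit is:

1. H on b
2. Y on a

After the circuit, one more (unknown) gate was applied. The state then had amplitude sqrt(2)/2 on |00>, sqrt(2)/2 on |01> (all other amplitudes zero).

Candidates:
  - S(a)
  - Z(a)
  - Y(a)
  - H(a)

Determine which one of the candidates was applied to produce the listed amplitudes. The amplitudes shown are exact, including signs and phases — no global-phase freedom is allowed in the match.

It was Y(a) that produced the state shown.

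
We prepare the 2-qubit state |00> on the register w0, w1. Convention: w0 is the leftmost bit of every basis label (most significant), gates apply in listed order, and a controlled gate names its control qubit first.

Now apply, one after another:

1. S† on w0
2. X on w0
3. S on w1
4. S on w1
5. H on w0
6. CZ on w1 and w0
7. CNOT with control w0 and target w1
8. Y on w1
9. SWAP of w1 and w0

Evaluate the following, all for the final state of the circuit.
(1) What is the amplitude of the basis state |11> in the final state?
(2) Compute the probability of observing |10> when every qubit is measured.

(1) The amplitude on |11> is 0.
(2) Outcome |10> occurs with probability 1/2.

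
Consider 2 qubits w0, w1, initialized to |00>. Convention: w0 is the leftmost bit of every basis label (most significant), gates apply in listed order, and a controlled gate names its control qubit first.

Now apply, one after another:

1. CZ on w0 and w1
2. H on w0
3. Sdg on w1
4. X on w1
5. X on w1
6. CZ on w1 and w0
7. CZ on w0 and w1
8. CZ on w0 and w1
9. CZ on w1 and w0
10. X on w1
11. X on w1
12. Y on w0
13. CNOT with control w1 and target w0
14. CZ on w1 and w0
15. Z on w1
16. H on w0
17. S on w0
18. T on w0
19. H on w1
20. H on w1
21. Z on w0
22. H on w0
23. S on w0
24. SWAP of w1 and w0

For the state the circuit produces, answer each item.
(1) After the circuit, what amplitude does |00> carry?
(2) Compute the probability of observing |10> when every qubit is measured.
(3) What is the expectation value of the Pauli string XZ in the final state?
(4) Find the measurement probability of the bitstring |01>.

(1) |00> carries amplitude -sqrt(2)*exp(I*pi/4)/2 in the final state. Key observation: the block from step 4 through step 11 cancels to the identity and can be dropped.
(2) The probability of measuring |10> is 0.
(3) The expectation value of XZ is 0.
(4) The probability of measuring |01> is 1/2.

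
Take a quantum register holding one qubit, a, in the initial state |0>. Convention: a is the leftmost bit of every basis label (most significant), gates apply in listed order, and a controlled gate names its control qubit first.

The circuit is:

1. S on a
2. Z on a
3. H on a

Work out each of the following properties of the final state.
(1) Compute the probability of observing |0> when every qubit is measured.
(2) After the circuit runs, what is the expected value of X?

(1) The probability of measuring |0> is 1/2.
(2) In the final state, X has expectation 1.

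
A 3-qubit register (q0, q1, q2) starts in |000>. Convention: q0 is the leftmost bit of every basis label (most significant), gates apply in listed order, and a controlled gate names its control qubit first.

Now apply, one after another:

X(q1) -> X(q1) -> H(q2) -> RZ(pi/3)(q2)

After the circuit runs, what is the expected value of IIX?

In the final state, IIX has expectation 1/2.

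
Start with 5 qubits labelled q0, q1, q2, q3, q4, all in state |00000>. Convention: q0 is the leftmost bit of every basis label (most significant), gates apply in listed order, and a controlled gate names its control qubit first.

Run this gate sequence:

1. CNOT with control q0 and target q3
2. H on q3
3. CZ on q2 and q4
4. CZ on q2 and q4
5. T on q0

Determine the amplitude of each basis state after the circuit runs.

The final amplitudes are sqrt(2)/2 on |00000>, sqrt(2)/2 on |00010>, and 0 on every other basis state. Key observation: gates 3-4 undo each other exactly, leaving only the rest of the circuit to track.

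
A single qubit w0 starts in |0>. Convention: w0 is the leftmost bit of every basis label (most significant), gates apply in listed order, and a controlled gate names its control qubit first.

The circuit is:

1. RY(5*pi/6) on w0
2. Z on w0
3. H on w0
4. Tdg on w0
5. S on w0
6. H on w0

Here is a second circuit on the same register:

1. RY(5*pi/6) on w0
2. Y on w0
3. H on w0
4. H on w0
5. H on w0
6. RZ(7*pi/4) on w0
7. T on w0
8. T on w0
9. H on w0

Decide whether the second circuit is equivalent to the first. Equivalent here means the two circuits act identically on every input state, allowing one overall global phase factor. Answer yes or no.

No, they are not equivalent — no single phase factor reconciles the two unitaries.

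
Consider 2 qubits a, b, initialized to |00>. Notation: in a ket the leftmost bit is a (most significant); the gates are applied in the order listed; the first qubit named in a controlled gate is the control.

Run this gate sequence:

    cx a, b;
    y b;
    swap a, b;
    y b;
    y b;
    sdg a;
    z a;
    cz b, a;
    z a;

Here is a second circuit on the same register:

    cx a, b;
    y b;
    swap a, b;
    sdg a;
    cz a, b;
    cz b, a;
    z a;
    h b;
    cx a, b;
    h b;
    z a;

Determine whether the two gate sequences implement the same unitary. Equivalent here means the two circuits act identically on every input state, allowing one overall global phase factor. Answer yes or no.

Yes: on every input state the two circuits agree up to one overall phase factor.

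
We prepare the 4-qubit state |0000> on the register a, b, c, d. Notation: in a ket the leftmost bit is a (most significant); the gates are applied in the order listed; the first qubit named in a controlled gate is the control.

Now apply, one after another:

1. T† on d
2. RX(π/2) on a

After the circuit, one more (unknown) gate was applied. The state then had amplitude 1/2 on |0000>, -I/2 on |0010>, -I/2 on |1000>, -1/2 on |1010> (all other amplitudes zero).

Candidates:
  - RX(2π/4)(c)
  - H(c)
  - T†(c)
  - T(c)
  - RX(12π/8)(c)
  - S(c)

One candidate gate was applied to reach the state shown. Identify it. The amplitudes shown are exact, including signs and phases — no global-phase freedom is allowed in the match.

It was RX(2π/4)(c) that produced the state shown.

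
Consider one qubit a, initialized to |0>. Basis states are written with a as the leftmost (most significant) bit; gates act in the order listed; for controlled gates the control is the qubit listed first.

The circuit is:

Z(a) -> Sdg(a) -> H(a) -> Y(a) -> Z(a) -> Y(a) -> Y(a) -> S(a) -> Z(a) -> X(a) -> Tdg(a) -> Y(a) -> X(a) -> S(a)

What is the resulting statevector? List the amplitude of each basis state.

The final amplitudes are -sqrt(2)*I/2 on |0>, -sqrt(2)*exp(I*pi/4)/2 on |1>.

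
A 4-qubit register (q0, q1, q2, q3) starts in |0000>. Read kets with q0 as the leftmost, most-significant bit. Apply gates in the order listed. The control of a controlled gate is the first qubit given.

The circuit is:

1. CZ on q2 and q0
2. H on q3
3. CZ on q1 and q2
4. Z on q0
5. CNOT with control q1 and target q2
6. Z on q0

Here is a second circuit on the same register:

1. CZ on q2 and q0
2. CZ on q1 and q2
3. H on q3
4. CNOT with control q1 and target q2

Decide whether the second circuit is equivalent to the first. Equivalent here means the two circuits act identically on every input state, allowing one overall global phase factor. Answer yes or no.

Yes — the two circuits implement the same unitary up to a global phase.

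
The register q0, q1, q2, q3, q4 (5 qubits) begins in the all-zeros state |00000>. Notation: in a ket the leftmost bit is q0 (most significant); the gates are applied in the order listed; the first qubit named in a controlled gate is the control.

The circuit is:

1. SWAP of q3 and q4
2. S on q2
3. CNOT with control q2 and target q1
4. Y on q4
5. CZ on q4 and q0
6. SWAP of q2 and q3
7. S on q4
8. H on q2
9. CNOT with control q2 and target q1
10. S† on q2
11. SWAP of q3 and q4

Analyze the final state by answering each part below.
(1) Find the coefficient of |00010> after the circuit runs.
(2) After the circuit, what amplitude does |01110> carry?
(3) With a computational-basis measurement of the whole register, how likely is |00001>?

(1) The amplitude on |00010> is -sqrt(2)/2.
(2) The final state's coefficient on |01110> equals sqrt(2)*I/2.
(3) The probability of measuring |00001> is 0.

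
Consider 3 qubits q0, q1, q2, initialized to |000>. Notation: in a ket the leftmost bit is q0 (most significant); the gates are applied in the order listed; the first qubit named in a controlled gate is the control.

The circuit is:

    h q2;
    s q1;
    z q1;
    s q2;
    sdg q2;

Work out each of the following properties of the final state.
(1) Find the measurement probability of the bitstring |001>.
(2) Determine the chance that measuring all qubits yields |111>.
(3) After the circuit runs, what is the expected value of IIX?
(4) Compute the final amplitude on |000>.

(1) The probability of measuring |001> is 1/2. Key observation: steps 4-5 multiply out to the identity, so the circuit reduces to the remaining gates.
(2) A full measurement returns |111> with probability 0.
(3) The expectation value of IIX is 1.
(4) |000> carries amplitude sqrt(2)/2 in the final state.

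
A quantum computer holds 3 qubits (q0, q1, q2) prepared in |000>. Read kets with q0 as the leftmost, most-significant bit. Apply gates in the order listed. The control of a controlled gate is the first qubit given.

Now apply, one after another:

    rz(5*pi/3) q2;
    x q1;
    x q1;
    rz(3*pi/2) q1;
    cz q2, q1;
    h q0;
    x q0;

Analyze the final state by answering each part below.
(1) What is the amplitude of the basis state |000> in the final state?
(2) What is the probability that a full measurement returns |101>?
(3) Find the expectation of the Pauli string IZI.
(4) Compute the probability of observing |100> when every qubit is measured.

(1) The amplitude on |000> is sqrt(2)*exp(5*I*pi/12)/2.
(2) A full measurement returns |101> with probability 0.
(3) The observable IZI averages to 1.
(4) The probability of measuring |100> is 1/2.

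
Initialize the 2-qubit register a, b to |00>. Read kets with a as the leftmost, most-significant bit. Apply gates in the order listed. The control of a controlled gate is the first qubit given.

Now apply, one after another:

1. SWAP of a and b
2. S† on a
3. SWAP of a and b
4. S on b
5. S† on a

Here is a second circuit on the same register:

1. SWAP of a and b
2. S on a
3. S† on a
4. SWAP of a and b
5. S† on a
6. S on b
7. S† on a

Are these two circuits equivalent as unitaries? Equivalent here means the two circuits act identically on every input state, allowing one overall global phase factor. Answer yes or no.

No, they are not equivalent — no single phase factor reconciles the two unitaries.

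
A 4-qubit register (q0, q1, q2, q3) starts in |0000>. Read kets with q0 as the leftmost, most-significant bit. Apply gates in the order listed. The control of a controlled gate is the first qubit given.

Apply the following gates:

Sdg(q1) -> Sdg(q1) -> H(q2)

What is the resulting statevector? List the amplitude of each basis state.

After the circuit, the state carries amplitude sqrt(2)/2 on |0000>, sqrt(2)/2 on |0010>, and 0 on every other basis state.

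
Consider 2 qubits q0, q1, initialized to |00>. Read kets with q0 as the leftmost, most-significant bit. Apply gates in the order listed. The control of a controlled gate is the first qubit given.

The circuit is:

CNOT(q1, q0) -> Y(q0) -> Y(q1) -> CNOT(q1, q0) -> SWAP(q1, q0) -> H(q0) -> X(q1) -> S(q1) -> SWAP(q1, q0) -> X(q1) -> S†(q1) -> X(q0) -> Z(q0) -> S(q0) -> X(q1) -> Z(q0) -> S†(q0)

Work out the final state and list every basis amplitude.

The final amplitudes are -sqrt(2)/2 on |00>, sqrt(2)*I/2 on |01>, 0 on |10>, 0 on |11>.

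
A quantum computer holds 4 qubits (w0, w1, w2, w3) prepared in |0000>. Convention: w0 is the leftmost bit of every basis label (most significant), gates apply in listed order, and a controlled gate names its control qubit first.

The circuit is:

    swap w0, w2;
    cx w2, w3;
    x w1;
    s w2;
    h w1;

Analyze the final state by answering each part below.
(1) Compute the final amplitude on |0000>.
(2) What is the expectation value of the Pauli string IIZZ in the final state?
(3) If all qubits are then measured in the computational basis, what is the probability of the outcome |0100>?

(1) |0000> carries amplitude sqrt(2)/2 in the final state.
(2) In the final state, IIZZ has expectation 1.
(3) Outcome |0100> occurs with probability 1/2.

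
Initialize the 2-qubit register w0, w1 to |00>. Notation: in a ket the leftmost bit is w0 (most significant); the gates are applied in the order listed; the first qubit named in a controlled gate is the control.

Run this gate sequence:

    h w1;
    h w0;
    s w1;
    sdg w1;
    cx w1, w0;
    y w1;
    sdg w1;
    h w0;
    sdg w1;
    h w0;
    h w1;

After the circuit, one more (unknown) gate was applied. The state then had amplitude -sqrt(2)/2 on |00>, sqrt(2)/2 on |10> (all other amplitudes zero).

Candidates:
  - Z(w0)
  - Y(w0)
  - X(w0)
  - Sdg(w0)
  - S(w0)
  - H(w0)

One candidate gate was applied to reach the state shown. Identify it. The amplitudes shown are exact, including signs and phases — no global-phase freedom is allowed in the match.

The unique candidate consistent with the amplitudes is Y(w0).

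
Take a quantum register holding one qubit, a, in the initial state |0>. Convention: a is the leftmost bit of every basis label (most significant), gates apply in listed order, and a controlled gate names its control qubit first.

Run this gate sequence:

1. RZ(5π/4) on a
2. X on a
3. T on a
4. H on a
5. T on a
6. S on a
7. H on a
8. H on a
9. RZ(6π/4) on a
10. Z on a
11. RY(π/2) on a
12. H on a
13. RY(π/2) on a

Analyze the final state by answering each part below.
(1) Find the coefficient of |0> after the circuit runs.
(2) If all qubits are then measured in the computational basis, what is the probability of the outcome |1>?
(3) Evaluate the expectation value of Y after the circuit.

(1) The amplitude on |0> is -sqrt(sqrt(2) + 2)/2. Key observation: the block from step 7 through step 8 cancels to the identity and can be dropped.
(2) A full measurement returns |1> with probability 1/2 - sqrt(2)/4.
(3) The expectation value of Y is -sqrt(2)/2.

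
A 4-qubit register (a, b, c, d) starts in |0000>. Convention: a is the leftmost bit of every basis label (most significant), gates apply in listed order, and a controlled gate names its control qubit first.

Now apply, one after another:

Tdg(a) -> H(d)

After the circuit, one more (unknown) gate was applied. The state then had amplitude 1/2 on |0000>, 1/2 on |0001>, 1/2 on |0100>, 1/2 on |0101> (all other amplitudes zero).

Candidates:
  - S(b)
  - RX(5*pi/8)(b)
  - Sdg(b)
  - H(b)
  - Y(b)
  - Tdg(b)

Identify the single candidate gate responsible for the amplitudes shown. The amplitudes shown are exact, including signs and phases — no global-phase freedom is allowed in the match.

The applied gate was H(b).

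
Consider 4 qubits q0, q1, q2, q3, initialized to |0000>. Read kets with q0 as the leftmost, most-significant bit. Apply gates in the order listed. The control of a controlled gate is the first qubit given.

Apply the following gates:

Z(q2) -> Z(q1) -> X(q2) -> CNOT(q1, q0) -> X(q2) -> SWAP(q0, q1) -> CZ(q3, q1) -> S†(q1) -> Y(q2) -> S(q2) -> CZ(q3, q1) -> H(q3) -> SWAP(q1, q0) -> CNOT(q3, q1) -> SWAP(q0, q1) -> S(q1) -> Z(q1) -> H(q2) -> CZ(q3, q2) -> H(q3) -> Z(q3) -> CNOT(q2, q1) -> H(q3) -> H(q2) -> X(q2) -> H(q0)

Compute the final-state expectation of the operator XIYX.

In the final state, XIYX has expectation 0.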